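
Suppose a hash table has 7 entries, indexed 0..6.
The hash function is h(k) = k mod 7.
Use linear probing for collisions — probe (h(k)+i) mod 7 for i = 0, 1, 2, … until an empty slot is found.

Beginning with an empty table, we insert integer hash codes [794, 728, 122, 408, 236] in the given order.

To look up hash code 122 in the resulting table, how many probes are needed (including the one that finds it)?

794: h=3 → slot 3
728: h=0 → slot 0
122: h=3, probe 3,4 → slot 4
408: h=2 → slot 2
236: h=5 → slot 5
Table: [728, _, 408, 794, 122, 236, _]
Lookup 122: h=3, probe 3,4 → found at 4.

2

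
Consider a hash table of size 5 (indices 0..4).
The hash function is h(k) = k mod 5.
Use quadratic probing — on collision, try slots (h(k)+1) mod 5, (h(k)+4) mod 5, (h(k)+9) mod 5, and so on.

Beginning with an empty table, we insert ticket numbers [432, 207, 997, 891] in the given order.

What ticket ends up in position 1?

432 hashes to 2; slot 2 is free → place at 2.
207 hashes to 2; 2 taken → place at 3.
997 hashes to 2; 2,3 taken → place at 1.
891 hashes to 1; 1,2 taken → place at 0.
Table: [891, 997, 432, 207, —]

997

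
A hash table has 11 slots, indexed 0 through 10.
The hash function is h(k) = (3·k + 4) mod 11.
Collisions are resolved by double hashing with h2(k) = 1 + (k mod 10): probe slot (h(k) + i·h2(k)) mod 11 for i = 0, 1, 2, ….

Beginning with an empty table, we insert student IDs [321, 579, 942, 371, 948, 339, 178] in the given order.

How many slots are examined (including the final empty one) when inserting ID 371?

2

Insert 321: h=10, slot 10 empty -> index 10.
Insert 579: h=3, slot 3 empty -> index 3.
Insert 942: h=3, h2=3, slot 3 occupied -> index 6.
Insert 371: h=6, h2=2, slot 6 occupied -> index 8.
Insert 948: h=10, h2=9, slots 10,8,6 occupied -> index 4.
Insert 339: h=9, slot 9 empty -> index 9.
Insert 178: h=10, h2=9, slots 10,8,6,4 occupied -> index 2.
Table: [_, _, 178, 579, 948, _, 942, _, 371, 339, 321]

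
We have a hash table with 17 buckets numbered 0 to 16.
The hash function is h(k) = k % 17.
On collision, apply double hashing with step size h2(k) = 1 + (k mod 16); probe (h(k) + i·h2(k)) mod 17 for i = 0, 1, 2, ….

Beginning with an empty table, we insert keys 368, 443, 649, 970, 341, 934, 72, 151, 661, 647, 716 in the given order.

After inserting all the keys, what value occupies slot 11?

368 hashes to 11; slot 11 is free -> place at 11.
443 hashes to 1; slot 1 is free -> place at 1.
649 hashes to 3; slot 3 is free -> place at 3.
970 hashes to 1, h2=11; 1 taken -> place at 12.
341 hashes to 1, h2=6; 1 taken -> place at 7.
934 hashes to 16; slot 16 is free -> place at 16.
72 hashes to 4; slot 4 is free -> place at 4.
151 hashes to 15; slot 15 is free -> place at 15.
661 hashes to 15, h2=6; 15,4 taken -> place at 10.
647 hashes to 1, h2=8; 1 taken -> place at 9.
716 hashes to 2; slot 2 is free -> place at 2.
Table: [_, 443, 716, 649, 72, _, _, 341, _, 647, 661, 368, 970, _, _, 151, 934]

368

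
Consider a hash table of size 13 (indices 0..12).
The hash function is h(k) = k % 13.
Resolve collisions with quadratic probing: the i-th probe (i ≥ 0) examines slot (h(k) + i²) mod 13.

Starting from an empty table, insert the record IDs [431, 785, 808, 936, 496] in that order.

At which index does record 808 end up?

Insert 431: h=2, slot 2 empty => index 2.
Insert 785: h=5, slot 5 empty => index 5.
Insert 808: h=2, slot 2 occupied => index 3.
Insert 936: h=0, slot 0 empty => index 0.
Insert 496: h=2, slots 2,3 occupied => index 6.
Table: [936, ∅, 431, 808, ∅, 785, 496, ∅, ∅, ∅, ∅, ∅, ∅]

3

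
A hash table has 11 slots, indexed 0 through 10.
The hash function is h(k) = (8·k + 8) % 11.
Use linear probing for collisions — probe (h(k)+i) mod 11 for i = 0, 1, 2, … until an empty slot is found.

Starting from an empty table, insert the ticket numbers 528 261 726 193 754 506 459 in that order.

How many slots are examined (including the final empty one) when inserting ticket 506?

528: h=8 -> slot 8
261: h=6 -> slot 6
726: h=8, probe 8,9 -> slot 9
193: h=1 -> slot 1
754: h=1, probe 1,2 -> slot 2
506: h=8, probe 8,9,10 -> slot 10
459: h=6, probe 6,7 -> slot 7
Table: [_, 193, 754, _, _, _, 261, 459, 528, 726, 506]

3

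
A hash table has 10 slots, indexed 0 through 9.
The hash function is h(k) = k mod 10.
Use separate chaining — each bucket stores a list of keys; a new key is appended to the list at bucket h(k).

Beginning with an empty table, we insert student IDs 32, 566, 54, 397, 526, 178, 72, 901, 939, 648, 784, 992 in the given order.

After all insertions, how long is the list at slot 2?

3

32 -> bucket 2
566 -> bucket 6
54 -> bucket 4
397 -> bucket 7
526 -> bucket 6 (collision)
178 -> bucket 8
72 -> bucket 2 (collision)
901 -> bucket 1
939 -> bucket 9
648 -> bucket 8 (collision)
784 -> bucket 4 (collision)
992 -> bucket 2 (collision)
Final buckets:
0: ∅
1: 901
2: 32 -> 72 -> 992
3: ∅
4: 54 -> 784
5: ∅
6: 566 -> 526
7: 397
8: 178 -> 648
9: 939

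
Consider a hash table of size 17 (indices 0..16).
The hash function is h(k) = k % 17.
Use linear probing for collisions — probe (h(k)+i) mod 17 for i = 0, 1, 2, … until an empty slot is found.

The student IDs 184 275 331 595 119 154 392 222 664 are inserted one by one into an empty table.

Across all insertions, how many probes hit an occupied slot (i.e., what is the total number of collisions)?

184: h=14 => slot 14
275: h=3 => slot 3
331: h=8 => slot 8
595: h=0 => slot 0
119: h=0, probe 0,1 => slot 1
154: h=1, probe 1,2 => slot 2
392: h=1, probe 1,2,3,4 => slot 4
222: h=1, probe 1,2,3,4,5 => slot 5
664: h=1, probe 1,2,3,4,5,6 => slot 6
Table: [595, 119, 154, 275, 392, 222, 664, —, 331, —, —, —, —, —, 184, —, —]

14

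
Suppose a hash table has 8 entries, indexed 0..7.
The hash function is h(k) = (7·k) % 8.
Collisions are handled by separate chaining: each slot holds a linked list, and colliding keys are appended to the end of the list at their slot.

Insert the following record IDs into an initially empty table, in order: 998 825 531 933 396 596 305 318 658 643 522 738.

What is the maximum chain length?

3

Insert 998: h=2, bucket 2 empty -> new chain.
Insert 825: h=7, bucket 7 empty -> new chain.
Insert 531: h=5, bucket 5 empty -> new chain.
Insert 933: h=3, bucket 3 empty -> new chain.
Insert 396: h=4, bucket 4 empty -> new chain.
Insert 596: h=4, bucket 4 nonempty -> append to chain.
Insert 305: h=7, bucket 7 nonempty -> append to chain.
Insert 318: h=2, bucket 2 nonempty -> append to chain.
Insert 658: h=6, bucket 6 empty -> new chain.
Insert 643: h=5, bucket 5 nonempty -> append to chain.
Insert 522: h=6, bucket 6 nonempty -> append to chain.
Insert 738: h=6, bucket 6 nonempty -> append to chain.
Final buckets:
0: .
1: .
2: 998 -> 318
3: 933
4: 396 -> 596
5: 531 -> 643
6: 658 -> 522 -> 738
7: 825 -> 305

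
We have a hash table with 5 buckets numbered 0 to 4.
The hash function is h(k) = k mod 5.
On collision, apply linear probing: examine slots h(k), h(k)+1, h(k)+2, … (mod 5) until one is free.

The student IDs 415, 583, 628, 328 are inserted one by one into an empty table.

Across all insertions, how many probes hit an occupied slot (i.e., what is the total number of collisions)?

Insert 415: h=0, slot 0 empty → index 0.
Insert 583: h=3, slot 3 empty → index 3.
Insert 628: h=3, slot 3 occupied → index 4.
Insert 328: h=3, slots 3,4,0 occupied → index 1.
Table: [415, 328, ∅, 583, 628]

4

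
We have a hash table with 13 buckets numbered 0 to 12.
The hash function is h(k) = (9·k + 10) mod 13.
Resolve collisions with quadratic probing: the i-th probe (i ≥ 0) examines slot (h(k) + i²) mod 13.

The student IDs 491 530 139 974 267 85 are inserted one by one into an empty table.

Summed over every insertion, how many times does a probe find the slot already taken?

491: h=9 => slot 9
530: h=9, probe 9,10 => slot 10
139: h=0 => slot 0
974: h=1 => slot 1
267: h=8 => slot 8
85: h=8, probe 8,9,12 => slot 12
Table: [139, 974, —, —, —, —, —, —, 267, 491, 530, —, 85]

3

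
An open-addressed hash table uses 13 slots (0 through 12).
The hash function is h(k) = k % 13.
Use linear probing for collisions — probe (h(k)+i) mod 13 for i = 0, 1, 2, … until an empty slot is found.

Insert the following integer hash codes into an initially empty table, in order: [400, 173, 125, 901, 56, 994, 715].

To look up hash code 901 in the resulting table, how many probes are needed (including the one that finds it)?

2

400: h=10 => slot 10
173: h=4 => slot 4
125: h=8 => slot 8
901: h=4, probe 4,5 => slot 5
56: h=4, probe 4,5,6 => slot 6
994: h=6, probe 6,7 => slot 7
715: h=0 => slot 0
Table: [715, —, —, —, 173, 901, 56, 994, 125, —, 400, —, —]
Lookup 901: h=4, probe 4,5 → found at 5.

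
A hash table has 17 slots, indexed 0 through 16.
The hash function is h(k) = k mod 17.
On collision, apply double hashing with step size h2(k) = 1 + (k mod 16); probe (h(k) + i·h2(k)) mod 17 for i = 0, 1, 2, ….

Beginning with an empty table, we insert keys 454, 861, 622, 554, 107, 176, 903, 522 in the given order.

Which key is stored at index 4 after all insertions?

454 hashes to 12; slot 12 is free -> place at 12.
861 hashes to 11; slot 11 is free -> place at 11.
622 hashes to 10; slot 10 is free -> place at 10.
554 hashes to 10, h2=11; 10 taken -> place at 4.
107 hashes to 5; slot 5 is free -> place at 5.
176 hashes to 6; slot 6 is free -> place at 6.
903 hashes to 2; slot 2 is free -> place at 2.
522 hashes to 12, h2=11; 12,6 taken -> place at 0.
Table: [522, ., 903, ., 554, 107, 176, ., ., ., 622, 861, 454, ., ., ., .]

554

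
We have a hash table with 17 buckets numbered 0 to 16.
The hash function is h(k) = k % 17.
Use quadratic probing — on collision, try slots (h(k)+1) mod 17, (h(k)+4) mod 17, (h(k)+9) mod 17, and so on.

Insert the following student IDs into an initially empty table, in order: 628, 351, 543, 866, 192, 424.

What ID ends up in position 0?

Insert 628: h=16, slot 16 empty -> index 16.
Insert 351: h=11, slot 11 empty -> index 11.
Insert 543: h=16, slot 16 occupied -> index 0.
Insert 866: h=16, slots 16,0 occupied -> index 3.
Insert 192: h=5, slot 5 empty -> index 5.
Insert 424: h=16, slots 16,0,3 occupied -> index 8.
Table: [543, _, _, 866, _, 192, _, _, 424, _, _, 351, _, _, _, _, 628]

543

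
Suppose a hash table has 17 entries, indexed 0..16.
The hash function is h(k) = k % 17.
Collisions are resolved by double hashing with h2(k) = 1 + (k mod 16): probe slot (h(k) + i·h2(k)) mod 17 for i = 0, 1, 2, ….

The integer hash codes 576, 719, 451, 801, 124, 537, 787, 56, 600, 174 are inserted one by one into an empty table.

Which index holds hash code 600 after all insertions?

6

576: h=15 -> slot 15
719: h=5 -> slot 5
451: h=9 -> slot 9
801: h=2 -> slot 2
124: h=5, h2=13, probe 5,1 -> slot 1
537: h=10 -> slot 10
787: h=5, h2=4, probe 5,9,13 -> slot 13
56: h=5, h2=9, probe 5,14 -> slot 14
600: h=5, h2=9, probe 5,14,6 -> slot 6
174: h=4 -> slot 4
Table: [∅, 124, 801, ∅, 174, 719, 600, ∅, ∅, 451, 537, ∅, ∅, 787, 56, 576, ∅]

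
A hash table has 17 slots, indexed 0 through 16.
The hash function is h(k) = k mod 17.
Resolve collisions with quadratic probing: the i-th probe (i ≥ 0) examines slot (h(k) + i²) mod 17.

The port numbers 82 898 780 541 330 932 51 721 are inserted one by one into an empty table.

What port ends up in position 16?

780

82: h=14 -> slot 14
898: h=14, probe 14,15 -> slot 15
780: h=15, probe 15,16 -> slot 16
541: h=14, probe 14,15,1 -> slot 1
330: h=7 -> slot 7
932: h=14, probe 14,15,1,6 -> slot 6
51: h=0 -> slot 0
721: h=7, probe 7,8 -> slot 8
Table: [51, 541, ., ., ., ., 932, 330, 721, ., ., ., ., ., 82, 898, 780]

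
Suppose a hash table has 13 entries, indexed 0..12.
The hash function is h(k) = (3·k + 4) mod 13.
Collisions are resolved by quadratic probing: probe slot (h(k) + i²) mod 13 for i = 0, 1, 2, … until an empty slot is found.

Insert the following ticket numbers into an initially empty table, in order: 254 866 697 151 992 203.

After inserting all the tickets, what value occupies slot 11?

203

254 hashes to 12; slot 12 is free => place at 12.
866 hashes to 2; slot 2 is free => place at 2.
697 hashes to 2; 2 taken => place at 3.
151 hashes to 2; 2,3 taken => place at 6.
992 hashes to 3; 3 taken => place at 4.
203 hashes to 2; 2,3,6 taken => place at 11.
Table: [-, -, 866, 697, 992, -, 151, -, -, -, -, 203, 254]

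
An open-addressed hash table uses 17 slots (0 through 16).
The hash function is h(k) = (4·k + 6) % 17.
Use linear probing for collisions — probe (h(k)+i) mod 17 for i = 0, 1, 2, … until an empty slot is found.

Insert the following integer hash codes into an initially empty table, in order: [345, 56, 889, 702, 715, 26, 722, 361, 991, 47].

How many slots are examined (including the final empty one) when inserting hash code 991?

345: h=9 -> slot 9
56: h=9, probe 9,10 -> slot 10
889: h=9, probe 9,10,11 -> slot 11
702: h=9, probe 9,10,11,12 -> slot 12
715: h=10, probe 10,11,12,13 -> slot 13
26: h=8 -> slot 8
722: h=4 -> slot 4
361: h=5 -> slot 5
991: h=9, probe 9,10,11,12,13,14 -> slot 14
47: h=7 -> slot 7
Table: [., ., ., ., 722, 361, ., 47, 26, 345, 56, 889, 702, 715, 991, ., .]

6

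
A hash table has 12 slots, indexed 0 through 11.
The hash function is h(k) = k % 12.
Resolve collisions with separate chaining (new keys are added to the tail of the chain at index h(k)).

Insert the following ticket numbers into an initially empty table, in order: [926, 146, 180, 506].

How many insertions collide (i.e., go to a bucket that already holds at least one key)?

926 -> bucket 2
146 -> bucket 2 (collision)
180 -> bucket 0
506 -> bucket 2 (collision)
Final buckets:
0: 180
1: _
2: 926 -> 146 -> 506
3: _
4: _
5: _
6: _
7: _
8: _
9: _
10: _
11: _

2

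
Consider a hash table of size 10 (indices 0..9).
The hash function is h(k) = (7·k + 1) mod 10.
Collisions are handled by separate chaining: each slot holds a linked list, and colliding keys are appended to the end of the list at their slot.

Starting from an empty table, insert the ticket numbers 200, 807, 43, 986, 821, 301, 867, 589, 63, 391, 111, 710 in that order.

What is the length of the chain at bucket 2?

200 -> bucket 1
807 -> bucket 0
43 -> bucket 2
986 -> bucket 3
821 -> bucket 8
301 -> bucket 8 (collision)
867 -> bucket 0 (collision)
589 -> bucket 4
63 -> bucket 2 (collision)
391 -> bucket 8 (collision)
111 -> bucket 8 (collision)
710 -> bucket 1 (collision)
Final buckets:
0: 807 -> 867
1: 200 -> 710
2: 43 -> 63
3: 986
4: 589
5: .
6: .
7: .
8: 821 -> 301 -> 391 -> 111
9: .

2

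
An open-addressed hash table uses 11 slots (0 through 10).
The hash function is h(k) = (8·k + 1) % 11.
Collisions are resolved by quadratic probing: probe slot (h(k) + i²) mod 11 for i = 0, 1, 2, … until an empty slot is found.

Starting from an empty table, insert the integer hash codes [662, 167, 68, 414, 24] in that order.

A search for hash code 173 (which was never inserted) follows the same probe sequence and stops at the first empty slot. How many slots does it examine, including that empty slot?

662 hashes to 6; slot 6 is free => place at 6.
167 hashes to 6; 6 taken => place at 7.
68 hashes to 6; 6,7 taken => place at 10.
414 hashes to 2; slot 2 is free => place at 2.
24 hashes to 6; 6,7,10 taken => place at 4.
Table: [∅, ∅, 414, ∅, 24, ∅, 662, 167, ∅, ∅, 68]
Lookup 173: h=10, probe 10,0 → slot 0 empty, not found.

2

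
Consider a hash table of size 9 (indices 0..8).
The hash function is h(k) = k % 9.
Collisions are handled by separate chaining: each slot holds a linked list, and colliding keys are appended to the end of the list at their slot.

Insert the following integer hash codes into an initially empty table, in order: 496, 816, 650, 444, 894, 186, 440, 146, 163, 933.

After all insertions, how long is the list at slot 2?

Insert 496: h=1, bucket 1 empty -> new chain.
Insert 816: h=6, bucket 6 empty -> new chain.
Insert 650: h=2, bucket 2 empty -> new chain.
Insert 444: h=3, bucket 3 empty -> new chain.
Insert 894: h=3, bucket 3 nonempty -> append to chain.
Insert 186: h=6, bucket 6 nonempty -> append to chain.
Insert 440: h=8, bucket 8 empty -> new chain.
Insert 146: h=2, bucket 2 nonempty -> append to chain.
Insert 163: h=1, bucket 1 nonempty -> append to chain.
Insert 933: h=6, bucket 6 nonempty -> append to chain.
Final buckets:
0: —
1: 496 -> 163
2: 650 -> 146
3: 444 -> 894
4: —
5: —
6: 816 -> 186 -> 933
7: —
8: 440

2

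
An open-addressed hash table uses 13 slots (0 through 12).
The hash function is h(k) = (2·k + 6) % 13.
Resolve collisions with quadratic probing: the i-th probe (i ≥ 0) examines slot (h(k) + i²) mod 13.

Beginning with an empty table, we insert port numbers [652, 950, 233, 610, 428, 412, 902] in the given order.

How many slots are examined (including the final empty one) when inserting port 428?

4

652: h=10 => slot 10
950: h=8 => slot 8
233: h=4 => slot 4
610: h=4, probe 4,5 => slot 5
428: h=4, probe 4,5,8,0 => slot 0
412: h=11 => slot 11
902: h=3 => slot 3
Table: [428, ., ., 902, 233, 610, ., ., 950, ., 652, 412, .]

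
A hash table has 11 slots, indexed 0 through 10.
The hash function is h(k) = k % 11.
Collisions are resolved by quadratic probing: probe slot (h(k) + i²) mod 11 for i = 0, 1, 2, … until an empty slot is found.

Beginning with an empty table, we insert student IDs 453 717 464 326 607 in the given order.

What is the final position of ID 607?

Insert 453: h=2, slot 2 empty -> index 2.
Insert 717: h=2, slot 2 occupied -> index 3.
Insert 464: h=2, slots 2,3 occupied -> index 6.
Insert 326: h=7, slot 7 empty -> index 7.
Insert 607: h=2, slots 2,3,6 occupied -> index 0.
Table: [607, ∅, 453, 717, ∅, ∅, 464, 326, ∅, ∅, ∅]

0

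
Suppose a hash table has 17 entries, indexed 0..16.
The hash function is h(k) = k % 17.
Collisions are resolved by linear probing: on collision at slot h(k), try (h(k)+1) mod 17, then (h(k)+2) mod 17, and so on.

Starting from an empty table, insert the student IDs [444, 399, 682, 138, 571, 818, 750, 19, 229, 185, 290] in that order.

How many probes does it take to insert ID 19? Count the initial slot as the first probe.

444: h=2 => slot 2
399: h=8 => slot 8
682: h=2, probe 2,3 => slot 3
138: h=2, probe 2,3,4 => slot 4
571: h=10 => slot 10
818: h=2, probe 2,3,4,5 => slot 5
750: h=2, probe 2,3,4,5,6 => slot 6
19: h=2, probe 2,3,4,5,6,7 => slot 7
229: h=8, probe 8,9 => slot 9
185: h=15 => slot 15
290: h=1 => slot 1
Table: [—, 290, 444, 682, 138, 818, 750, 19, 399, 229, 571, —, —, —, —, 185, —]

6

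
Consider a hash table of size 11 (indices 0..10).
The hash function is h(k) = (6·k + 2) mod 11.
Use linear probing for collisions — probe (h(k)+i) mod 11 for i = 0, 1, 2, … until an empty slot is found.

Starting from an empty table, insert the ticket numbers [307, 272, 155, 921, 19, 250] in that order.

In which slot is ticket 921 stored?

9

307 hashes to 7; slot 7 is free => place at 7.
272 hashes to 6; slot 6 is free => place at 6.
155 hashes to 8; slot 8 is free => place at 8.
921 hashes to 6; 6,7,8 taken => place at 9.
19 hashes to 6; 6,7,8,9 taken => place at 10.
250 hashes to 6; 6,7,8,9,10 taken => place at 0.
Table: [250, -, -, -, -, -, 272, 307, 155, 921, 19]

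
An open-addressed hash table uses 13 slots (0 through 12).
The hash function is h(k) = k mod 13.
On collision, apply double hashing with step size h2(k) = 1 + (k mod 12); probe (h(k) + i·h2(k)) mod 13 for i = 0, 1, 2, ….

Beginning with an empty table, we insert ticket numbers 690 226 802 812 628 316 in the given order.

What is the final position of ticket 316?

690: h=1 -> slot 1
226: h=5 -> slot 5
802: h=9 -> slot 9
812: h=6 -> slot 6
628: h=4 -> slot 4
316: h=4, h2=5, probe 4,9,1,6,11 -> slot 11
Table: [., 690, ., ., 628, 226, 812, ., ., 802, ., 316, .]

11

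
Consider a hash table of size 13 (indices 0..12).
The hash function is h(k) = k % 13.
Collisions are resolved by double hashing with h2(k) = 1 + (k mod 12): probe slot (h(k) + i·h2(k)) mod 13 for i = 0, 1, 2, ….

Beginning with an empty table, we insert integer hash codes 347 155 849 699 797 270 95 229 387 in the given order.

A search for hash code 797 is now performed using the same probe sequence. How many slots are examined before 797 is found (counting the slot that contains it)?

347 hashes to 9; slot 9 is free => place at 9.
155 hashes to 12; slot 12 is free => place at 12.
849 hashes to 4; slot 4 is free => place at 4.
699 hashes to 10; slot 10 is free => place at 10.
797 hashes to 4, h2=6; 4,10 taken => place at 3.
270 hashes to 10, h2=7; 10,4 taken => place at 11.
95 hashes to 4, h2=12; 4,3 taken => place at 2.
229 hashes to 8; slot 8 is free => place at 8.
387 hashes to 10, h2=4; 10 taken => place at 1.
Table: [-, 387, 95, 797, 849, -, -, -, 229, 347, 699, 270, 155]
Lookup 797: h=4, h2=6, probe 4,10,3 → found at 3.

3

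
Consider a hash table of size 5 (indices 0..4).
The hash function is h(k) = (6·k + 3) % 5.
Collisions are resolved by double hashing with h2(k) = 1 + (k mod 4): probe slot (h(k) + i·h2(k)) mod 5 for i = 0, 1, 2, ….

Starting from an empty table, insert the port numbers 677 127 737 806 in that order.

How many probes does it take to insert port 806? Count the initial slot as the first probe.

677 hashes to 0; slot 0 is free -> place at 0.
127 hashes to 0, h2=4; 0 taken -> place at 4.
737 hashes to 0, h2=2; 0 taken -> place at 2.
806 hashes to 4, h2=3; 4,2,0 taken -> place at 3.
Table: [677, -, 737, 806, 127]

4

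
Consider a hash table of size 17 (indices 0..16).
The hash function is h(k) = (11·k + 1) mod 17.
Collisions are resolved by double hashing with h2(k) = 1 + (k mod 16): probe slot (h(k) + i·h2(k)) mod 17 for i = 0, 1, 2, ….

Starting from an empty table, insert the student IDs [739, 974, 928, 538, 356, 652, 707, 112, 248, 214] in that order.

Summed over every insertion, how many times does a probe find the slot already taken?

Insert 739: h=4, slot 4 empty -> index 4.
Insert 974: h=5, slot 5 empty -> index 5.
Insert 928: h=9, slot 9 empty -> index 9.
Insert 538: h=3, slot 3 empty -> index 3.
Insert 356: h=7, slot 7 empty -> index 7.
Insert 652: h=16, slot 16 empty -> index 16.
Insert 707: h=9, h2=4, slot 9 occupied -> index 13.
Insert 112: h=9, h2=1, slot 9 occupied -> index 10.
Insert 248: h=9, h2=9, slot 9 occupied -> index 1.
Insert 214: h=9, h2=7, slots 9,16 occupied -> index 6.
Table: [-, 248, -, 538, 739, 974, 214, 356, -, 928, 112, -, -, 707, -, -, 652]

5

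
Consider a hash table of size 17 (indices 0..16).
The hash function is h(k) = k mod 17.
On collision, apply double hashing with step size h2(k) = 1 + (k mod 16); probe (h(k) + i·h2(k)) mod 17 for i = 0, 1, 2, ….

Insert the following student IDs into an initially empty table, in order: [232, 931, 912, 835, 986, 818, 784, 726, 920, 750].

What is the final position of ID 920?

232 hashes to 11; slot 11 is free => place at 11.
931 hashes to 13; slot 13 is free => place at 13.
912 hashes to 11, h2=1; 11 taken => place at 12.
835 hashes to 2; slot 2 is free => place at 2.
986 hashes to 0; slot 0 is free => place at 0.
818 hashes to 2, h2=3; 2 taken => place at 5.
784 hashes to 2, h2=1; 2 taken => place at 3.
726 hashes to 12, h2=7; 12,2 taken => place at 9.
920 hashes to 2, h2=9; 2,11,3,12 taken => place at 4.
750 hashes to 2, h2=15; 2,0 taken => place at 15.
Table: [986, —, 835, 784, 920, 818, —, —, —, 726, —, 232, 912, 931, —, 750, —]

4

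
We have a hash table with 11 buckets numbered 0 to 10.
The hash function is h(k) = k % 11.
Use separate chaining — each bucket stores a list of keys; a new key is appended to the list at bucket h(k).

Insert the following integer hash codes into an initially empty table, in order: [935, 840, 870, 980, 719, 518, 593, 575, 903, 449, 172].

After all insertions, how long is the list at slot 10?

1

Insert 935: h=0, bucket 0 empty → new chain.
Insert 840: h=4, bucket 4 empty → new chain.
Insert 870: h=1, bucket 1 empty → new chain.
Insert 980: h=1, bucket 1 nonempty → append to chain.
Insert 719: h=4, bucket 4 nonempty → append to chain.
Insert 518: h=1, bucket 1 nonempty → append to chain.
Insert 593: h=10, bucket 10 empty → new chain.
Insert 575: h=3, bucket 3 empty → new chain.
Insert 903: h=1, bucket 1 nonempty → append to chain.
Insert 449: h=9, bucket 9 empty → new chain.
Insert 172: h=7, bucket 7 empty → new chain.
Final buckets:
0: 935
1: 870 -> 980 -> 518 -> 903
2: _
3: 575
4: 840 -> 719
5: _
6: _
7: 172
8: _
9: 449
10: 593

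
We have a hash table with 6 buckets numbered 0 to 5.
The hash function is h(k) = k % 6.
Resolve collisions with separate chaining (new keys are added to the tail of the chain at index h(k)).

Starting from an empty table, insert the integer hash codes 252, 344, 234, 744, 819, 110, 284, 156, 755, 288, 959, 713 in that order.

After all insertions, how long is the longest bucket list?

5

Insert 252: h=0, bucket 0 empty → new chain.
Insert 344: h=2, bucket 2 empty → new chain.
Insert 234: h=0, bucket 0 nonempty → append to chain.
Insert 744: h=0, bucket 0 nonempty → append to chain.
Insert 819: h=3, bucket 3 empty → new chain.
Insert 110: h=2, bucket 2 nonempty → append to chain.
Insert 284: h=2, bucket 2 nonempty → append to chain.
Insert 156: h=0, bucket 0 nonempty → append to chain.
Insert 755: h=5, bucket 5 empty → new chain.
Insert 288: h=0, bucket 0 nonempty → append to chain.
Insert 959: h=5, bucket 5 nonempty → append to chain.
Insert 713: h=5, bucket 5 nonempty → append to chain.
Final buckets:
0: 252 -> 234 -> 744 -> 156 -> 288
1: .
2: 344 -> 110 -> 284
3: 819
4: .
5: 755 -> 959 -> 713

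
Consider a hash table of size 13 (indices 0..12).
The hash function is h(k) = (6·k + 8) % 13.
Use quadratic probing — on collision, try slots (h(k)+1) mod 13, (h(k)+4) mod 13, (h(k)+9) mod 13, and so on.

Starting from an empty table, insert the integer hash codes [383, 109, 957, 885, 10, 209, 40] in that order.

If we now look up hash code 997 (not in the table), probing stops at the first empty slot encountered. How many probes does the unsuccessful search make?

2

383 hashes to 5; slot 5 is free => place at 5.
109 hashes to 12; slot 12 is free => place at 12.
957 hashes to 4; slot 4 is free => place at 4.
885 hashes to 1; slot 1 is free => place at 1.
10 hashes to 3; slot 3 is free => place at 3.
209 hashes to 1; 1 taken => place at 2.
40 hashes to 1; 1,2,5 taken => place at 10.
Table: [∅, 885, 209, 10, 957, 383, ∅, ∅, ∅, ∅, 40, ∅, 109]
Lookup 997: h=10, probe 10,11 → slot 11 empty, not found.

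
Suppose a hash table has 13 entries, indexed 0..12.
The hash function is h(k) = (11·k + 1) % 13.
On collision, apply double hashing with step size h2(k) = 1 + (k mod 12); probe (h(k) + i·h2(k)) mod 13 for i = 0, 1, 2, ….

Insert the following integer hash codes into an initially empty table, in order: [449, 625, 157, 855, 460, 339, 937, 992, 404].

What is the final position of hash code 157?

1

Insert 449: h=0, slot 0 empty => index 0.
Insert 625: h=12, slot 12 empty => index 12.
Insert 157: h=12, h2=2, slot 12 occupied => index 1.
Insert 855: h=7, slot 7 empty => index 7.
Insert 460: h=4, slot 4 empty => index 4.
Insert 339: h=12, h2=4, slot 12 occupied => index 3.
Insert 937: h=12, h2=2, slots 12,1,3 occupied => index 5.
Insert 992: h=6, slot 6 empty => index 6.
Insert 404: h=12, h2=9, slot 12 occupied => index 8.
Table: [449, 157, ∅, 339, 460, 937, 992, 855, 404, ∅, ∅, ∅, 625]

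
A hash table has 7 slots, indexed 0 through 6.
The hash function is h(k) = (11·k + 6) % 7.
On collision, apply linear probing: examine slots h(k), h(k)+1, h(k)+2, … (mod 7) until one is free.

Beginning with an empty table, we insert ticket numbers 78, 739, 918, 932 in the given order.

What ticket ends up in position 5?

Insert 78: h=3, slot 3 empty => index 3.
Insert 739: h=1, slot 1 empty => index 1.
Insert 918: h=3, slot 3 occupied => index 4.
Insert 932: h=3, slots 3,4 occupied => index 5.
Table: [_, 739, _, 78, 918, 932, _]

932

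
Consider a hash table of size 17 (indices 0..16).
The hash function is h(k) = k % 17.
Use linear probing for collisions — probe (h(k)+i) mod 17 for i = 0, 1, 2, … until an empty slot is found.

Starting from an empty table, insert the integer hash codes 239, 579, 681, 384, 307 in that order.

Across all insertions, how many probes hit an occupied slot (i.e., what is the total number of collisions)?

Insert 239: h=1, slot 1 empty -> index 1.
Insert 579: h=1, slot 1 occupied -> index 2.
Insert 681: h=1, slots 1,2 occupied -> index 3.
Insert 384: h=10, slot 10 empty -> index 10.
Insert 307: h=1, slots 1,2,3 occupied -> index 4.
Table: [., 239, 579, 681, 307, ., ., ., ., ., 384, ., ., ., ., ., .]

6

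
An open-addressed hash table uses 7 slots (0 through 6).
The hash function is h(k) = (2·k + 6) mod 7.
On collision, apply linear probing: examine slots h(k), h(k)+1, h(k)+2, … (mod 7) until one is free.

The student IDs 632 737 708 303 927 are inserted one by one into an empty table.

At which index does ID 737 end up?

4

632 hashes to 3; slot 3 is free -> place at 3.
737 hashes to 3; 3 taken -> place at 4.
708 hashes to 1; slot 1 is free -> place at 1.
303 hashes to 3; 3,4 taken -> place at 5.
927 hashes to 5; 5 taken -> place at 6.
Table: [., 708, ., 632, 737, 303, 927]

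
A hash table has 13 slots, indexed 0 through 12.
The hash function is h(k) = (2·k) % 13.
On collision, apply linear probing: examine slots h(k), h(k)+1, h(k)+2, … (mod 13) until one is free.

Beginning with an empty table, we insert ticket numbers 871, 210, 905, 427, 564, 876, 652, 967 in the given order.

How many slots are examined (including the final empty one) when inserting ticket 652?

2

Insert 871: h=0, slot 0 empty -> index 0.
Insert 210: h=4, slot 4 empty -> index 4.
Insert 905: h=3, slot 3 empty -> index 3.
Insert 427: h=9, slot 9 empty -> index 9.
Insert 564: h=10, slot 10 empty -> index 10.
Insert 876: h=10, slot 10 occupied -> index 11.
Insert 652: h=4, slot 4 occupied -> index 5.
Insert 967: h=10, slots 10,11 occupied -> index 12.
Table: [871, -, -, 905, 210, 652, -, -, -, 427, 564, 876, 967]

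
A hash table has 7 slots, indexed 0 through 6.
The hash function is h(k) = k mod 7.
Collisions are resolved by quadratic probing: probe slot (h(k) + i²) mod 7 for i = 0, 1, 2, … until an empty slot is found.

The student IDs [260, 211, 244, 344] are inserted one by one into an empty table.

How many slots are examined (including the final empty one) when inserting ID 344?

3

260 hashes to 1; slot 1 is free -> place at 1.
211 hashes to 1; 1 taken -> place at 2.
244 hashes to 6; slot 6 is free -> place at 6.
344 hashes to 1; 1,2 taken -> place at 5.
Table: [., 260, 211, ., ., 344, 244]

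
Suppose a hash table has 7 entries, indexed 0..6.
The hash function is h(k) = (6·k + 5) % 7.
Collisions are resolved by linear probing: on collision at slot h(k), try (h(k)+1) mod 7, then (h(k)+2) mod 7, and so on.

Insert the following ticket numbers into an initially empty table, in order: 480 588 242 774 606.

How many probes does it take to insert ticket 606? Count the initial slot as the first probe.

480: h=1 -> slot 1
588: h=5 -> slot 5
242: h=1, probe 1,2 -> slot 2
774: h=1, probe 1,2,3 -> slot 3
606: h=1, probe 1,2,3,4 -> slot 4
Table: [_, 480, 242, 774, 606, 588, _]

4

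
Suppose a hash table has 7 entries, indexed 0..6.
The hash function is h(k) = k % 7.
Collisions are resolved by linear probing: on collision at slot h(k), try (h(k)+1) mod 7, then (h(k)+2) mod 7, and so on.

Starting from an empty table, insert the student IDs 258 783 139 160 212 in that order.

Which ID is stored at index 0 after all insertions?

783

Insert 258: h=6, slot 6 empty -> index 6.
Insert 783: h=6, slot 6 occupied -> index 0.
Insert 139: h=6, slots 6,0 occupied -> index 1.
Insert 160: h=6, slots 6,0,1 occupied -> index 2.
Insert 212: h=2, slot 2 occupied -> index 3.
Table: [783, 139, 160, 212, ∅, ∅, 258]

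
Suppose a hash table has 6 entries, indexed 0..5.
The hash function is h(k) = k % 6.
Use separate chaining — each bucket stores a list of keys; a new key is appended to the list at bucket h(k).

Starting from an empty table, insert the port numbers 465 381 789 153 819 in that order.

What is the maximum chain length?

5

465 -> bucket 3
381 -> bucket 3 (collision)
789 -> bucket 3 (collision)
153 -> bucket 3 (collision)
819 -> bucket 3 (collision)
Final buckets:
0: ∅
1: ∅
2: ∅
3: 465 -> 381 -> 789 -> 153 -> 819
4: ∅
5: ∅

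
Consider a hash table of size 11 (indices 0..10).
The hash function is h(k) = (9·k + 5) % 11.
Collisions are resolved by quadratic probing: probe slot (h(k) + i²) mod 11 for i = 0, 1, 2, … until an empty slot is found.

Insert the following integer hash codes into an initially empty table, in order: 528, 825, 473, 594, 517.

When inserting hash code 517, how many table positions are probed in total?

Insert 528: h=5, slot 5 empty => index 5.
Insert 825: h=5, slot 5 occupied => index 6.
Insert 473: h=5, slots 5,6 occupied => index 9.
Insert 594: h=5, slots 5,6,9 occupied => index 3.
Insert 517: h=5, slots 5,6,9,3 occupied => index 10.
Table: [-, -, -, 594, -, 528, 825, -, -, 473, 517]

5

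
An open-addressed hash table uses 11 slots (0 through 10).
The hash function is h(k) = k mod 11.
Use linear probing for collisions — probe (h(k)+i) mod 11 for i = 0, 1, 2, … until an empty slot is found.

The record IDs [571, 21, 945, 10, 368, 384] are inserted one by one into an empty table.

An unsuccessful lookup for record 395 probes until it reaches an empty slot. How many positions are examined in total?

6

Insert 571: h=10, slot 10 empty → index 10.
Insert 21: h=10, slot 10 occupied → index 0.
Insert 945: h=10, slots 10,0 occupied → index 1.
Insert 10: h=10, slots 10,0,1 occupied → index 2.
Insert 368: h=5, slot 5 empty → index 5.
Insert 384: h=10, slots 10,0,1,2 occupied → index 3.
Table: [21, 945, 10, 384, ., 368, ., ., ., ., 571]
Lookup 395: h=10, probe 10,0,1,2,3,4 → slot 4 empty, not found.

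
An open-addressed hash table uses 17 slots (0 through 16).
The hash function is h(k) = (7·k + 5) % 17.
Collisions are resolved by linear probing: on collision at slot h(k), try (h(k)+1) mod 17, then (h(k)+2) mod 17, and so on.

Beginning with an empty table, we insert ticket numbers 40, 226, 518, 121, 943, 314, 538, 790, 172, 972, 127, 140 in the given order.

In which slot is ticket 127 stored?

16

Insert 40: h=13, slot 13 empty -> index 13.
Insert 226: h=6, slot 6 empty -> index 6.
Insert 518: h=10, slot 10 empty -> index 10.
Insert 121: h=2, slot 2 empty -> index 2.
Insert 943: h=10, slot 10 occupied -> index 11.
Insert 314: h=10, slots 10,11 occupied -> index 12.
Insert 538: h=14, slot 14 empty -> index 14.
Insert 790: h=10, slots 10,11,12,13,14 occupied -> index 15.
Insert 172: h=2, slot 2 occupied -> index 3.
Insert 972: h=9, slot 9 empty -> index 9.
Insert 127: h=10, slots 10,11,12,13,14,15 occupied -> index 16.
Insert 140: h=16, slot 16 occupied -> index 0.
Table: [140, _, 121, 172, _, _, 226, _, _, 972, 518, 943, 314, 40, 538, 790, 127]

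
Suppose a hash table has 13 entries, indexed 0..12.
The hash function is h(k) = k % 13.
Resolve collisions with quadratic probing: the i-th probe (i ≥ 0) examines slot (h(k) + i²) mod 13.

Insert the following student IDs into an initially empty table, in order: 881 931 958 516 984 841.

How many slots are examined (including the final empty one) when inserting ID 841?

881: h=10 → slot 10
931: h=8 → slot 8
958: h=9 → slot 9
516: h=9, probe 9,10,0 → slot 0
984: h=9, probe 9,10,0,5 → slot 5
841: h=9, probe 9,10,0,5,12 → slot 12
Table: [516, ∅, ∅, ∅, ∅, 984, ∅, ∅, 931, 958, 881, ∅, 841]

5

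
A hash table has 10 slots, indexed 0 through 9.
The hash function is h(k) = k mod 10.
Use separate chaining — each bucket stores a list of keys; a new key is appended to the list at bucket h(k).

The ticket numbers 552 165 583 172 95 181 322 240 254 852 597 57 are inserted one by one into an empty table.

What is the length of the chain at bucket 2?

4

Insert 552: h=2, bucket 2 empty → new chain.
Insert 165: h=5, bucket 5 empty → new chain.
Insert 583: h=3, bucket 3 empty → new chain.
Insert 172: h=2, bucket 2 nonempty → append to chain.
Insert 95: h=5, bucket 5 nonempty → append to chain.
Insert 181: h=1, bucket 1 empty → new chain.
Insert 322: h=2, bucket 2 nonempty → append to chain.
Insert 240: h=0, bucket 0 empty → new chain.
Insert 254: h=4, bucket 4 empty → new chain.
Insert 852: h=2, bucket 2 nonempty → append to chain.
Insert 597: h=7, bucket 7 empty → new chain.
Insert 57: h=7, bucket 7 nonempty → append to chain.
Final buckets:
0: 240
1: 181
2: 552 -> 172 -> 322 -> 852
3: 583
4: 254
5: 165 -> 95
6: ∅
7: 597 -> 57
8: ∅
9: ∅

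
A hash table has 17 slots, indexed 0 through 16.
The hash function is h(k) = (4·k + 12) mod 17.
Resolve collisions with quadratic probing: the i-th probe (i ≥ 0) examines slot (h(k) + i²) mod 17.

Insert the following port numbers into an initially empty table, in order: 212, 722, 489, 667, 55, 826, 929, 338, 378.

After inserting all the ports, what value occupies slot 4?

212 hashes to 10; slot 10 is free -> place at 10.
722 hashes to 10; 10 taken -> place at 11.
489 hashes to 13; slot 13 is free -> place at 13.
667 hashes to 11; 11 taken -> place at 12.
55 hashes to 11; 11,12 taken -> place at 15.
826 hashes to 1; slot 1 is free -> place at 1.
929 hashes to 5; slot 5 is free -> place at 5.
338 hashes to 4; slot 4 is free -> place at 4.
378 hashes to 11; 11,12,15 taken -> place at 3.
Table: [_, 826, _, 378, 338, 929, _, _, _, _, 212, 722, 667, 489, _, 55, _]

338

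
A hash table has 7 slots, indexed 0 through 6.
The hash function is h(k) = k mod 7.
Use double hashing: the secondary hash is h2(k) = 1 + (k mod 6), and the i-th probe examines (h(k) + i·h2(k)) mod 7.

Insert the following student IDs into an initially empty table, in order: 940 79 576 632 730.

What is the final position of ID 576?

3

940: h=2 => slot 2
79: h=2, h2=2, probe 2,4 => slot 4
576: h=2, h2=1, probe 2,3 => slot 3
632: h=2, h2=3, probe 2,5 => slot 5
730: h=2, h2=5, probe 2,0 => slot 0
Table: [730, ∅, 940, 576, 79, 632, ∅]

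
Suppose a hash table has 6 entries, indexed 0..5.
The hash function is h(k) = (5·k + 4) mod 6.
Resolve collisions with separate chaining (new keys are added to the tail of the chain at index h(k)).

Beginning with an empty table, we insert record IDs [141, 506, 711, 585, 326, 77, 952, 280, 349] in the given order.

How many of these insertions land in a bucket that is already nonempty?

4

Insert 141: h=1, bucket 1 empty → new chain.
Insert 506: h=2, bucket 2 empty → new chain.
Insert 711: h=1, bucket 1 nonempty → append to chain.
Insert 585: h=1, bucket 1 nonempty → append to chain.
Insert 326: h=2, bucket 2 nonempty → append to chain.
Insert 77: h=5, bucket 5 empty → new chain.
Insert 952: h=0, bucket 0 empty → new chain.
Insert 280: h=0, bucket 0 nonempty → append to chain.
Insert 349: h=3, bucket 3 empty → new chain.
Final buckets:
0: 952 -> 280
1: 141 -> 711 -> 585
2: 506 -> 326
3: 349
4: —
5: 77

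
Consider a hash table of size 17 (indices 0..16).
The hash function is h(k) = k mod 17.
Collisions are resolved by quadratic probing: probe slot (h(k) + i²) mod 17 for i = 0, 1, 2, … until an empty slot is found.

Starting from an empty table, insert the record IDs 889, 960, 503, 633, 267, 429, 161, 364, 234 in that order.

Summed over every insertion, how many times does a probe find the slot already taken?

5

Insert 889: h=5, slot 5 empty -> index 5.
Insert 960: h=8, slot 8 empty -> index 8.
Insert 503: h=10, slot 10 empty -> index 10.
Insert 633: h=4, slot 4 empty -> index 4.
Insert 267: h=12, slot 12 empty -> index 12.
Insert 429: h=4, slots 4,5,8 occupied -> index 13.
Insert 161: h=8, slot 8 occupied -> index 9.
Insert 364: h=7, slot 7 empty -> index 7.
Insert 234: h=13, slot 13 occupied -> index 14.
Table: [∅, ∅, ∅, ∅, 633, 889, ∅, 364, 960, 161, 503, ∅, 267, 429, 234, ∅, ∅]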